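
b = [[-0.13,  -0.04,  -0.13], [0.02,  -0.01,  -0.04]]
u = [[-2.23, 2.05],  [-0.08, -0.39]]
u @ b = [[0.33, 0.07, 0.21], [0.0, 0.01, 0.03]]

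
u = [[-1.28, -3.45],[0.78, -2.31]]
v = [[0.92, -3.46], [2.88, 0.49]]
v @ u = [[-3.88,4.82], [-3.3,-11.07]]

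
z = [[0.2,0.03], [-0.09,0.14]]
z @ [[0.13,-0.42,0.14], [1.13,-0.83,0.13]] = [[0.06, -0.11, 0.03],[0.15, -0.08, 0.01]]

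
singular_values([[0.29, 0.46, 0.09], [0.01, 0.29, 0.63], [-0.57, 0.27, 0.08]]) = [0.8, 0.64, 0.38]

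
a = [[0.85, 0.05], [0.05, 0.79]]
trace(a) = 1.64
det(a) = 0.67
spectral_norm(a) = 0.88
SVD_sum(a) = [[0.67,0.38], [0.38,0.21]] + [[0.18,  -0.33], [-0.33,  0.58]]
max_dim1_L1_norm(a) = 0.9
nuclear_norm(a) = 1.64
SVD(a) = [[-0.87, -0.49], [-0.49, 0.87]] @ diag([0.8783095189484531, 0.761690481051547]) @ [[-0.87,-0.49], [-0.49,0.87]]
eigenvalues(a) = [0.88, 0.76]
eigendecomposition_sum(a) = [[0.67, 0.38], [0.38, 0.21]] + [[0.18, -0.33], [-0.33, 0.58]]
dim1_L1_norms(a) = [0.9, 0.84]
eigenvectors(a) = [[0.87, -0.49], [0.49, 0.87]]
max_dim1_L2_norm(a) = 0.85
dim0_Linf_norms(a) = [0.85, 0.79]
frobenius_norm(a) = 1.16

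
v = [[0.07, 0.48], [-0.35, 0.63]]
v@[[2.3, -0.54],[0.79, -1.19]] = [[0.54, -0.61], [-0.31, -0.56]]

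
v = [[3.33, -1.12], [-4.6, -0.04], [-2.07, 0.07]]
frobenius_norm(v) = 6.15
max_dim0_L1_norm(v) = 10.0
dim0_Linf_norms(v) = [4.6, 1.12]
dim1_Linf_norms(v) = [3.33, 4.6, 2.07]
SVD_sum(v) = [[3.41,-0.35], [-4.55,0.47], [-2.06,0.21]] + [[-0.08, -0.77], [-0.05, -0.51], [-0.01, -0.14]]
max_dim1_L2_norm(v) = 4.6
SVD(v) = [[-0.56, -0.82], [0.75, -0.55], [0.34, -0.15]] @ diag([6.075836519545125, 0.9375023134700892]) @ [[-0.99, 0.1], [0.10, 0.99]]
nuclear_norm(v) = 7.01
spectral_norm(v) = 6.08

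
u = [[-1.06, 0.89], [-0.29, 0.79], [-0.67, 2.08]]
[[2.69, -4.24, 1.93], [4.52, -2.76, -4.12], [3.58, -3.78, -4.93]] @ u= [[-2.91, 3.06], [-1.23, -6.73], [0.60, -10.05]]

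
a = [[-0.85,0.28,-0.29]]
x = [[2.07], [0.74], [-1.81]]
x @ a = [[-1.76, 0.58, -0.6],  [-0.63, 0.21, -0.21],  [1.54, -0.51, 0.52]]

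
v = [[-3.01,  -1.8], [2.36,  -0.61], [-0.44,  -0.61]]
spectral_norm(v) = 4.04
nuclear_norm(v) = 5.62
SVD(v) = [[-0.85, -0.45], [0.50, -0.85], [-0.15, -0.27]] @ diag([4.035964813202789, 1.5869744883232892]) @ [[0.95, 0.33], [-0.33, 0.95]]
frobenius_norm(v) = 4.34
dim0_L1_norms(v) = [5.81, 3.02]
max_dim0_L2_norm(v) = 3.85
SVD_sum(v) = [[-3.24, -1.12], [1.92, 0.66], [-0.58, -0.20]] + [[0.23,-0.68],  [0.44,-1.27],  [0.14,-0.41]]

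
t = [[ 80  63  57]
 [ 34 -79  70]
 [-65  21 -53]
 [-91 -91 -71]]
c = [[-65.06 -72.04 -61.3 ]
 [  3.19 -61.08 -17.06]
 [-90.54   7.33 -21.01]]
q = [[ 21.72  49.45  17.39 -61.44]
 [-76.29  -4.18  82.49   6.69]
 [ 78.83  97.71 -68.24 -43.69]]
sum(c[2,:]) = -104.22000000000001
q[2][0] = 78.83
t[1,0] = 34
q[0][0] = 21.72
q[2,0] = 78.83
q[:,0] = [21.72, -76.29, 78.83]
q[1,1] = -4.18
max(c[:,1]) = 7.33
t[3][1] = -91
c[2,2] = -21.01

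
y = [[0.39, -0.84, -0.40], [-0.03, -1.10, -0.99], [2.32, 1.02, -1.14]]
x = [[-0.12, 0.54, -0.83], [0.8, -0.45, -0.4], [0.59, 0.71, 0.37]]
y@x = [[-0.95,  0.3,  -0.14], [-1.46,  -0.22,  0.1], [-0.13,  -0.02,  -2.76]]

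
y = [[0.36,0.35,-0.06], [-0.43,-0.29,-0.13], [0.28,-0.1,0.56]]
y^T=[[0.36, -0.43, 0.28], [0.35, -0.29, -0.10], [-0.06, -0.13, 0.56]]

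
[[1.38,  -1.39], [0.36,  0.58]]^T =[[1.38, 0.36],[-1.39, 0.58]]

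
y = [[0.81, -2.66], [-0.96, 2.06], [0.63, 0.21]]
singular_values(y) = [3.58, 0.71]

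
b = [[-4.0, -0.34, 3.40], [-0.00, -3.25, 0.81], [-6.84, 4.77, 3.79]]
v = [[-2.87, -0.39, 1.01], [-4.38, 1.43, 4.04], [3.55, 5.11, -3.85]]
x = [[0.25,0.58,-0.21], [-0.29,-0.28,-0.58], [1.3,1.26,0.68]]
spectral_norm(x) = 2.07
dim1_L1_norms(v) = [4.27, 9.85, 12.51]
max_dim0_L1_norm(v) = 10.8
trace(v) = -5.29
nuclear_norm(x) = 2.82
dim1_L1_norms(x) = [1.04, 1.15, 3.24]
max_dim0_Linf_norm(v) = 5.11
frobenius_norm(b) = 11.08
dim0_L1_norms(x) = [1.84, 2.12, 1.47]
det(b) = -8.97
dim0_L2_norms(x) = [1.36, 1.42, 0.92]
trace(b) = -3.46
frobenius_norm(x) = 2.16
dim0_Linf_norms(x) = [1.3, 1.26, 0.68]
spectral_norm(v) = 8.83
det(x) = -0.19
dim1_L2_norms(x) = [0.67, 0.71, 1.93]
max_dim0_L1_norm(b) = 10.84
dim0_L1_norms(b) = [10.84, 8.36, 8.0]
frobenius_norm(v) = 10.02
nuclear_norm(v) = 14.61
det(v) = 48.30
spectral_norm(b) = 10.22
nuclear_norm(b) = 14.70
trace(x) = 0.65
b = x @ v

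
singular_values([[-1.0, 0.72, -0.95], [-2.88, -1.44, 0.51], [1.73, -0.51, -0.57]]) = [3.63, 1.61, 0.92]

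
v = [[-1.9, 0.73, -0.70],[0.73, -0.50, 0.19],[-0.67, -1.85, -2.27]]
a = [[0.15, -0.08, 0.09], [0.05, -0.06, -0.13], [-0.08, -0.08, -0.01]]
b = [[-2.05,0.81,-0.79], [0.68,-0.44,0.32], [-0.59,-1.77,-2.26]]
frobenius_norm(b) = 3.85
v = b + a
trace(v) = -4.67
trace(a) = 0.08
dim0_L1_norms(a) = [0.28, 0.22, 0.23]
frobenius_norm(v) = 3.80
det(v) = -0.53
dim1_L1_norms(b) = [3.65, 1.44, 4.62]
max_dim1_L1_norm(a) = 0.32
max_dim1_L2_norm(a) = 0.19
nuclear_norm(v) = 5.39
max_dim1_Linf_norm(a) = 0.15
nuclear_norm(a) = 0.45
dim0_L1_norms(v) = [3.3, 3.08, 3.16]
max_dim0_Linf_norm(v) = 2.27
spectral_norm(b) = 3.06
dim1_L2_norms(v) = [2.15, 0.9, 3.0]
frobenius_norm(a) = 0.27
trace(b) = -4.75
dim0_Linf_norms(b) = [2.05, 1.77, 2.26]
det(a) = -0.00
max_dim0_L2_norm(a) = 0.18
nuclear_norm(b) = 5.53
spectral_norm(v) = 3.09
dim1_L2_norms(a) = [0.19, 0.15, 0.11]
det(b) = -0.95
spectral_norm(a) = 0.20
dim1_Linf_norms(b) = [2.05, 0.68, 2.26]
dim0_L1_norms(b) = [3.32, 3.02, 3.37]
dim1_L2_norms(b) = [2.34, 0.87, 2.93]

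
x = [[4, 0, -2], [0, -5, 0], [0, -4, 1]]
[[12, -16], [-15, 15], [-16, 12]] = x@[[1, -4], [3, -3], [-4, 0]]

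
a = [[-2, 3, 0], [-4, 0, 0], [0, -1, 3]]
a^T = [[-2, -4, 0], [3, 0, -1], [0, 0, 3]]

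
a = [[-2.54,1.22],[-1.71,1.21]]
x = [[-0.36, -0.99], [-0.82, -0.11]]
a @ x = [[-0.09, 2.38], [-0.38, 1.56]]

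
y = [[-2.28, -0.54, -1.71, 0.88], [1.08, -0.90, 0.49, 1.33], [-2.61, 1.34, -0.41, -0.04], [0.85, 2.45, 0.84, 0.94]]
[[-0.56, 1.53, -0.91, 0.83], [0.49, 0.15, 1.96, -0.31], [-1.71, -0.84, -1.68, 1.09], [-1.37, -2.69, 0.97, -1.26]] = y @ [[0.41, 0.05, 0.46, -0.7], [-0.54, -0.78, -0.21, -0.4], [-0.18, -0.8, 0.4, 0.51], [-0.26, -0.16, 0.81, -0.12]]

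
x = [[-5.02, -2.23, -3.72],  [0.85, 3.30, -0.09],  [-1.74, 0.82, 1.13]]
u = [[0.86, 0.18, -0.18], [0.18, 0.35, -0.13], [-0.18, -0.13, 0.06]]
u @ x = [[-3.85, -1.47, -3.42], [-0.38, 0.65, -0.85], [0.69, 0.02, 0.75]]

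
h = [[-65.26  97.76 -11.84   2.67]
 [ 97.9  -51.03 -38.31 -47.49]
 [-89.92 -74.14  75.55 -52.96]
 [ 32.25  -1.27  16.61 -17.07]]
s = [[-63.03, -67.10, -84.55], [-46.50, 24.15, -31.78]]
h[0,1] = 97.76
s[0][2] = -84.55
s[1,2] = -31.78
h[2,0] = -89.92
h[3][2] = 16.61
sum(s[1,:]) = -54.13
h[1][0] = 97.9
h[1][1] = -51.03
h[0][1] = 97.76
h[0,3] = 2.67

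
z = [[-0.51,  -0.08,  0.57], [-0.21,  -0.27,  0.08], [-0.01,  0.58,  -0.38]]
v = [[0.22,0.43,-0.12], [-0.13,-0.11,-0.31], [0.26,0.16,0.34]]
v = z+[[0.73, 0.51, -0.69], [0.08, 0.16, -0.39], [0.27, -0.42, 0.72]]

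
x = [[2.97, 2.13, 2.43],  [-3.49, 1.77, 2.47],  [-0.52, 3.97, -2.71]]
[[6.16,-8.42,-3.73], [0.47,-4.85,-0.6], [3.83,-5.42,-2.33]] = x@[[0.81,-0.44,-0.44],[1.33,-2.14,-0.83],[0.38,-1.05,-0.27]]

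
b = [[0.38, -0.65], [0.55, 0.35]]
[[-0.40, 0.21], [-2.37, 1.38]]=b @ [[-3.42, 1.98], [-1.39, 0.83]]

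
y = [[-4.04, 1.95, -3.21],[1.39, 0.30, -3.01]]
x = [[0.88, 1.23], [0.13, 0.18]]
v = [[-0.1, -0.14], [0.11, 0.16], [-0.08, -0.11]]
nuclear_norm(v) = 0.30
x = y @ v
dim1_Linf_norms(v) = [0.14, 0.16, 0.11]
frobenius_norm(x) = 1.53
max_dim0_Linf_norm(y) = 4.04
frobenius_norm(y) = 6.44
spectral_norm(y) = 5.61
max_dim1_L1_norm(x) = 2.11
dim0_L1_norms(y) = [5.43, 2.25, 6.22]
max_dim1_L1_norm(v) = 0.27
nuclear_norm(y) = 8.78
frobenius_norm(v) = 0.29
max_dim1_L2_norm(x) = 1.51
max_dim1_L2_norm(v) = 0.19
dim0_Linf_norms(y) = [4.04, 1.95, 3.21]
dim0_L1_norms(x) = [1.01, 1.41]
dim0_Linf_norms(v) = [0.11, 0.16]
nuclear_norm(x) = 1.53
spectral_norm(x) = 1.53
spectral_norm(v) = 0.29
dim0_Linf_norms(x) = [0.88, 1.23]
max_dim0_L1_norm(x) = 1.41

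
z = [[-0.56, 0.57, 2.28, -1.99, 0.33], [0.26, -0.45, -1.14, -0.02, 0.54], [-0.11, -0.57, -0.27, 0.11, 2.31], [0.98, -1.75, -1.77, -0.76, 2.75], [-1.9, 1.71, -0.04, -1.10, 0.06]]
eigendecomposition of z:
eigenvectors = [[(-0.1-0.35j), -0.10+0.35j, (0.23-0.36j), 0.23+0.36j, 0.65+0.00j],[-0.22+0.00j, (-0.22-0j), (-0.05+0.22j), (-0.05-0.22j), (0.73+0j)],[-0.26+0.15j, (-0.26-0.15j), (0.59+0j), 0.59-0.00j, -0.04+0.00j],[(-0.78+0j), -0.78-0.00j, (0.21+0.18j), 0.21-0.18j, (0.01+0j)],[(0.01-0.34j), (0.01+0.34j), 0.26+0.51j, 0.26-0.51j, (0.21+0j)]]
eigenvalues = [(-1.79+2.02j), (-1.79-2.02j), (0.8+1.89j), (0.8-1.89j), 0j]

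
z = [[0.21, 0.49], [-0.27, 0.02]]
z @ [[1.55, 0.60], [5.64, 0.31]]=[[3.09, 0.28], [-0.31, -0.16]]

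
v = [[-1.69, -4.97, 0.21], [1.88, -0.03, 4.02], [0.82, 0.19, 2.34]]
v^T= [[-1.69, 1.88, 0.82],[-4.97, -0.03, 0.19],[0.21, 4.02, 2.34]]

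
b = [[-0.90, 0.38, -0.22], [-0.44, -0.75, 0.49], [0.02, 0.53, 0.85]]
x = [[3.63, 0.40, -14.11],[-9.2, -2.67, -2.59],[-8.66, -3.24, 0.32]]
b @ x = [[-4.86, -0.66, 11.64], [1.06, 0.24, 8.31], [-12.16, -4.16, -1.38]]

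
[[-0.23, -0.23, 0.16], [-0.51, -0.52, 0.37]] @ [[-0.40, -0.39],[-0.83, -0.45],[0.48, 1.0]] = [[0.36, 0.35], [0.81, 0.8]]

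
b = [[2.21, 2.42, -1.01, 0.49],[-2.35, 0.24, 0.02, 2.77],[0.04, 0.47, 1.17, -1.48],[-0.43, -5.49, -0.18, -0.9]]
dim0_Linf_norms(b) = [2.35, 5.49, 1.17, 2.77]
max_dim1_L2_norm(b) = 5.58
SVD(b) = [[-0.47, 0.28, 0.65, 0.54], [-0.03, -0.91, 0.03, 0.41], [-0.02, 0.28, -0.69, 0.67], [0.88, 0.12, 0.33, 0.32]] @ diag([6.246156554054775, 3.9801874526743055, 2.2982290385453656, 0.25510670355648785]) @ [[-0.21, -0.96, 0.05, -0.17], [0.68, -0.02, 0.0, -0.73], [0.52, -0.24, -0.66, 0.49], [0.47, -0.15, 0.75, 0.44]]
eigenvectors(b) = [[-0.31+0.12j,  -0.31-0.12j,  0.69+0.00j,  0.49+0.00j], [-0.09-0.58j,  -0.09+0.58j,  (-0.26+0j),  -0.15+0.00j], [0.00+0.24j,  -0.24j,  (-0.56+0j),  (0.76+0j)], [(0.69+0j),  0.69-0.00j,  0.38+0.00j,  (0.41+0j)]]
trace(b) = 2.72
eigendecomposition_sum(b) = [[0.47+0.43j, (1.27-0.35j), (-0.04+0.11j), (-0.03-0.85j)], [-0.94+0.65j, 0.09+2.34j, (-0.17-0.11j), (1.49+0.29j)], [(0.42-0.2j), 0.10-0.95j, (0.06+0.05j), (-0.58-0.21j)], [(-0.58-1.2j), -2.72-0.32j, 0.16-0.18j, (-0.61+1.67j)]] + [[(0.47-0.43j), 1.27+0.35j, -0.04-0.11j, -0.03+0.85j], [-0.94-0.65j, 0.09-2.34j, -0.17+0.11j, 1.49-0.29j], [0.42+0.20j, (0.1+0.95j), 0.06-0.05j, -0.58+0.21j], [(-0.58+1.2j), (-2.72+0.32j), 0.16+0.18j, (-0.61-1.67j)]] + [[1.16-0.00j, (-0.19+0j), (-1.06-0j), (0.5-0j)], [(-0.45+0j), 0.07-0.00j, 0.41+0.00j, -0.19+0.00j], [(-0.94+0j), 0.15-0.00j, (0.85+0j), (-0.4+0j)], [(0.65-0j), (-0.1+0j), (-0.59-0j), (0.28-0j)]] + [[(0.1+0j),  (0.07+0j),  0.12-0.00j,  (0.05+0j)], [-0.03-0.00j,  (-0.02-0j),  -0.04+0.00j,  -0.02-0.00j], [(0.15+0j),  0.11+0.00j,  (0.19-0j),  0.08+0.00j], [(0.08+0j),  (0.06+0j),  0.10-0.00j,  (0.04+0j)]]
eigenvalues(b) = [(0.02+4.49j), (0.02-4.49j), (2.37+0j), (0.31+0j)]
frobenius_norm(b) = 7.76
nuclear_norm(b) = 12.78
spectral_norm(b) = 6.25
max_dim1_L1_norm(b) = 7.0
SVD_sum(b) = [[0.63, 2.81, -0.13, 0.51], [0.04, 0.20, -0.01, 0.04], [0.03, 0.14, -0.01, 0.03], [-1.18, -5.29, 0.25, -0.95]] + [[0.75, -0.02, 0.00, -0.8],[-2.48, 0.08, -0.01, 2.66],[0.75, -0.02, 0.0, -0.81],[0.33, -0.01, 0.0, -0.35]] + [[0.77, -0.35, -0.98, 0.73], [0.03, -0.02, -0.04, 0.03], [-0.82, 0.37, 1.05, -0.78], [0.39, -0.18, -0.49, 0.37]] + [[0.06,  -0.02,  0.1,  0.06], [0.05,  -0.02,  0.08,  0.05], [0.08,  -0.03,  0.13,  0.08], [0.04,  -0.01,  0.06,  0.04]]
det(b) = 14.58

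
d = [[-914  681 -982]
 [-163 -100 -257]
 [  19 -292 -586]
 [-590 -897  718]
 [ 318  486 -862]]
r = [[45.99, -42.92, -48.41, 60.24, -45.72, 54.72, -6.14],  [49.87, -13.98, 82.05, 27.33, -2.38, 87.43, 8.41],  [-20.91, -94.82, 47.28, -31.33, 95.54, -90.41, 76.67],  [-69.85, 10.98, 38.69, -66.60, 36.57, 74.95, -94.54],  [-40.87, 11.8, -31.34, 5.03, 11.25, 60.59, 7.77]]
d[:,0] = [-914, -163, 19, -590, 318]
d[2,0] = 19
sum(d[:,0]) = -1330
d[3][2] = 718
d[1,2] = -257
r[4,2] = -31.34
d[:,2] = [-982, -257, -586, 718, -862]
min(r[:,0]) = -69.85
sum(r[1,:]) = 238.73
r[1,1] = -13.98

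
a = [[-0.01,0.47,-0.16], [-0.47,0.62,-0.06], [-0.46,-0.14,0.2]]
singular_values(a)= [0.89, 0.58, 0.0]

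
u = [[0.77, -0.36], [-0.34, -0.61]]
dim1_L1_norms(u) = [1.13, 0.95]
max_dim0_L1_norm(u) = 1.11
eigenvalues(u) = [0.85, -0.69]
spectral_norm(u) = 0.85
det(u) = -0.59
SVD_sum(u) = [[0.80, -0.25], [-0.14, 0.04]] + [[-0.03, -0.11], [-0.2, -0.65]]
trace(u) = 0.16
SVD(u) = [[-0.99, 0.17], [0.17, 0.99]] @ diag([0.8543150228383735, 0.6930698678724024]) @ [[-0.96, 0.29], [-0.29, -0.96]]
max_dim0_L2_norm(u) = 0.84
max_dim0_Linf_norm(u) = 0.77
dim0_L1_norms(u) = [1.11, 0.97]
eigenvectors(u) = [[0.97,0.24], [-0.23,0.97]]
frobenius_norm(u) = 1.10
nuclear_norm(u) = 1.55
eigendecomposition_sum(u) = [[0.81,  -0.2],[-0.19,  0.05]] + [[-0.04, -0.16], [-0.15, -0.66]]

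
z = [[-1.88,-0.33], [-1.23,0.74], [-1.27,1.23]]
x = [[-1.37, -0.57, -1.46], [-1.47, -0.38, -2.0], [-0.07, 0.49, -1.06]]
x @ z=[[5.13, -1.77], [5.77, -2.26], [0.88, -0.92]]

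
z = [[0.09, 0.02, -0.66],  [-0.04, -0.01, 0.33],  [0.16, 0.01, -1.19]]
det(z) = 0.000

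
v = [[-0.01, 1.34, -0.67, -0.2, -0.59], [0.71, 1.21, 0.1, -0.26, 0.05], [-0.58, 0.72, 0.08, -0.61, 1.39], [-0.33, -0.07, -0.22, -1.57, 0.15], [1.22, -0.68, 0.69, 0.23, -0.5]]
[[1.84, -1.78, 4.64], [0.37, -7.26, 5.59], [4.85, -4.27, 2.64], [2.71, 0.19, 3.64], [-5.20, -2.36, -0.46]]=v @[[-1.25, -3.88, 1.73], [0.95, -3.28, 3.0], [-2.48, -1.90, 0.05], [-0.95, 0.87, -2.84], [2.2, -2.5, -0.18]]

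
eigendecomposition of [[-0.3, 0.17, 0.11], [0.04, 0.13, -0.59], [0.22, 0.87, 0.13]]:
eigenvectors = [[0.98+0.00j, -0.16+0.01j, -0.16-0.01j], [-0.20+0.00j, (0.02-0.63j), 0.02+0.63j], [(-0.09+0j), -0.76+0.00j, -0.76-0.00j]]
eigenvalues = [(-0.34+0j), (0.15+0.71j), (0.15-0.71j)]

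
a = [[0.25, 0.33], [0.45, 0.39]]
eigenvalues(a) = [-0.07, 0.71]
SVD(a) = [[-0.57, -0.82], [-0.82, 0.57]] @ diag([0.7218086670451731, 0.07065584320118481]) @ [[-0.71, -0.7], [0.70, -0.71]]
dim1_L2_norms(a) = [0.41, 0.6]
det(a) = -0.05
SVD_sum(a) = [[0.29, 0.29], [0.42, 0.42]] + [[-0.04, 0.04], [0.03, -0.03]]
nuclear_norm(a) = 0.79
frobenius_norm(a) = 0.73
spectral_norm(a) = 0.72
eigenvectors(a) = [[-0.72, -0.58], [0.70, -0.81]]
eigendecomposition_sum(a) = [[-0.04, 0.03], [0.04, -0.03]] + [[0.29, 0.3],  [0.41, 0.42]]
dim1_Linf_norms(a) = [0.33, 0.45]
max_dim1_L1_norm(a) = 0.84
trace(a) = 0.64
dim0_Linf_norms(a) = [0.45, 0.39]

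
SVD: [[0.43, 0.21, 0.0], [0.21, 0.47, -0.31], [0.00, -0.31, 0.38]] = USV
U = [[-0.41, 0.83, -0.38], [-0.74, -0.06, 0.67], [0.53, 0.55, 0.64]]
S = [0.81, 0.41, 0.06]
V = [[-0.41, -0.74, 0.53], [0.83, -0.06, 0.55], [-0.38, 0.67, 0.64]]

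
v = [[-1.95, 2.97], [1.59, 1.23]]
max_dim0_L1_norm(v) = 4.2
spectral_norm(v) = 3.56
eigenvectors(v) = [[-0.94, -0.57], [0.35, -0.82]]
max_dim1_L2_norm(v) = 3.55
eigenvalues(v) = [-3.05, 2.33]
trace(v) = -0.72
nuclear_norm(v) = 5.56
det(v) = -7.12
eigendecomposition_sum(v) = [[-2.43, 1.68], [0.9, -0.63]] + [[0.48,  1.29], [0.69,  1.86]]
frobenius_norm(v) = 4.08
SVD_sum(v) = [[-1.84, 3.04], [-0.12, 0.19]] + [[-0.11,-0.07], [1.71,1.04]]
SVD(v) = [[1.00,0.06], [0.06,-1.0]] @ diag([3.5579255586400107, 2.00139094611127]) @ [[-0.52, 0.86], [-0.86, -0.52]]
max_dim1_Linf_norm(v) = 2.97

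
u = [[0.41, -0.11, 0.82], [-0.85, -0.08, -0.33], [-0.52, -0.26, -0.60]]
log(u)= [[0.90, 0.98, 1.66], [-0.67, -1.36, 1.69], [-2.16, -1.41, -1.32]]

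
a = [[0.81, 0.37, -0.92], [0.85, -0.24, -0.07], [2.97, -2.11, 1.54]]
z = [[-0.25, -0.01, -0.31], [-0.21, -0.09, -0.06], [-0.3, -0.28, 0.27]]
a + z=[[0.56, 0.36, -1.23], [0.64, -0.33, -0.13], [2.67, -2.39, 1.81]]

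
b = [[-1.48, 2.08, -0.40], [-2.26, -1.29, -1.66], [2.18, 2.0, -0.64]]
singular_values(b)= [3.97, 2.72, 1.48]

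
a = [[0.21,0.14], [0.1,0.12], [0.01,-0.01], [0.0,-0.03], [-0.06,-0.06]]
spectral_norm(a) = 0.31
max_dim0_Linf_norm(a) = 0.21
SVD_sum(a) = [[0.20, 0.16], [0.12, 0.1], [0.0, 0.00], [-0.01, -0.01], [-0.07, -0.05]] + [[0.01, -0.02], [-0.02, 0.02], [0.01, -0.01], [0.01, -0.02], [0.01, -0.01]]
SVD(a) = [[-0.82, 0.49],[-0.50, -0.64],[-0.0, 0.29],[0.06, 0.49],[0.28, 0.19]] @ diag([0.3067813756158451, 0.047803635586111524]) @ [[-0.78, -0.63],[0.63, -0.78]]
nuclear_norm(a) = 0.35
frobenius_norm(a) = 0.31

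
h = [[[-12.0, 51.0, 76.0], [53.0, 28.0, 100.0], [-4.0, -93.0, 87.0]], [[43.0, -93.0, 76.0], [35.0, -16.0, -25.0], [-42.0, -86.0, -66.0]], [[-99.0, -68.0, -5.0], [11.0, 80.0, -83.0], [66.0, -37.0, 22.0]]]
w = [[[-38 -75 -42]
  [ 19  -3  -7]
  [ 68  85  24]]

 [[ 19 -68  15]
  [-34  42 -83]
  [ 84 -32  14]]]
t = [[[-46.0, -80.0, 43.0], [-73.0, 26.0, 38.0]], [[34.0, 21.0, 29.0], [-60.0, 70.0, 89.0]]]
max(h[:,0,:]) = 76.0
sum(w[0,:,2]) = -25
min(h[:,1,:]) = -83.0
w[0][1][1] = -3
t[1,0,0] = 34.0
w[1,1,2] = -83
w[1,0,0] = 19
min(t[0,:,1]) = -80.0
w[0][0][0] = -38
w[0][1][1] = -3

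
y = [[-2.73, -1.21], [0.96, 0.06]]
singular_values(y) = [3.12, 0.32]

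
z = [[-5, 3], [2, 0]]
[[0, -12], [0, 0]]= z@ [[0, 0], [0, -4]]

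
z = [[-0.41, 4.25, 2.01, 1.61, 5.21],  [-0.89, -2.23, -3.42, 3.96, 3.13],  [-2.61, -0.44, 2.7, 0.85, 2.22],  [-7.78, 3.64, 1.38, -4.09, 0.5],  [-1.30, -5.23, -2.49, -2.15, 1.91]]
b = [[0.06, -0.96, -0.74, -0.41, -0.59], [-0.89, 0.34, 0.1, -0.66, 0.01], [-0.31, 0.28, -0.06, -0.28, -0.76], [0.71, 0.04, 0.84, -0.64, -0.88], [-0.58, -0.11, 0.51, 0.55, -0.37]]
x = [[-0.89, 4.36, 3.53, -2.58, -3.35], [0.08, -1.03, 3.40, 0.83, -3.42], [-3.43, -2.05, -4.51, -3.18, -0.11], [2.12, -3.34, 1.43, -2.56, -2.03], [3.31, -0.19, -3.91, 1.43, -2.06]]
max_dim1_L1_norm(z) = 17.39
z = b @ x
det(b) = 1.42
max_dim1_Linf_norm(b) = 0.96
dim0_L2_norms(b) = [1.32, 1.06, 1.24, 1.18, 1.36]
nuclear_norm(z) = 32.21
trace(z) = -2.12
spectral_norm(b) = 1.64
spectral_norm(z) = 10.60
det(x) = -4162.86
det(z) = -5925.71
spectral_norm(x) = 8.79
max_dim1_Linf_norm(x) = 4.51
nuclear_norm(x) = 28.48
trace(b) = -0.67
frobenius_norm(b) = 2.76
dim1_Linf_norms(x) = [4.36, 3.42, 4.51, 3.34, 3.91]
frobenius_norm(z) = 15.85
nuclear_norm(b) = 5.83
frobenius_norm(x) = 13.51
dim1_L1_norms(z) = [13.49, 13.63, 8.82, 17.39, 13.08]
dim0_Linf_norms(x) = [3.43, 4.36, 4.51, 3.18, 3.42]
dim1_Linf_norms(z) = [5.21, 3.96, 2.7, 7.78, 5.23]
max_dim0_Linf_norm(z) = 7.78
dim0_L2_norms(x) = [5.29, 5.96, 7.85, 5.1, 5.59]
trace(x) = -11.05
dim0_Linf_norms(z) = [7.78, 5.23, 3.42, 4.09, 5.21]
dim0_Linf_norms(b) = [0.89, 0.96, 0.84, 0.66, 0.88]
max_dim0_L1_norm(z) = 15.79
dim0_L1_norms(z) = [12.99, 15.79, 12.0, 12.66, 12.97]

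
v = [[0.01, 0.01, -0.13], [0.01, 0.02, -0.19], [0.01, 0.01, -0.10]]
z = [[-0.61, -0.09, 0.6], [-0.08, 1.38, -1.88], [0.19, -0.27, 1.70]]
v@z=[[-0.03, 0.05, -0.23],[-0.04, 0.08, -0.35],[-0.03, 0.04, -0.18]]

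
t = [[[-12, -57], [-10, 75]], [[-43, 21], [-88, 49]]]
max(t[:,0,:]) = 21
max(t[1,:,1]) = 49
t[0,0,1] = -57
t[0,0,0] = -12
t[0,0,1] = -57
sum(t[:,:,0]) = -153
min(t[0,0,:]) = -57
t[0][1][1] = 75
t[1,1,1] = 49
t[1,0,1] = 21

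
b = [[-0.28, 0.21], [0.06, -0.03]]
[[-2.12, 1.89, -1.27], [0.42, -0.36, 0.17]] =b @ [[5.88, -4.41, -0.7], [-2.27, 3.12, -6.96]]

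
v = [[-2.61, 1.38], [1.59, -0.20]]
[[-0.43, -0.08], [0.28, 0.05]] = v @ [[0.18, 0.03], [0.03, 0.0]]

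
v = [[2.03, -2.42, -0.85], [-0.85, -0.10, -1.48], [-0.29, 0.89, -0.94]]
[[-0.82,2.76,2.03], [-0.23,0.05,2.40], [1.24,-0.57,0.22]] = v @[[0.88, 0.39, -0.82], [1.23, -0.74, -1.15], [-0.43, -0.21, -1.07]]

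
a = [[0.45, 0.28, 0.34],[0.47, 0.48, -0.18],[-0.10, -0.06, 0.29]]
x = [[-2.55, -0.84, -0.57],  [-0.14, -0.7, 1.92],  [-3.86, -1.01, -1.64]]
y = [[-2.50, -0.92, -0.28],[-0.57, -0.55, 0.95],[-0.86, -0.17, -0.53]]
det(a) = 0.03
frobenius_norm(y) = 3.12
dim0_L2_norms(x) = [4.63, 1.49, 2.59]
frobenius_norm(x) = 5.51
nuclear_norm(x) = 7.17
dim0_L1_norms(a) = [1.02, 0.82, 0.81]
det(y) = 0.00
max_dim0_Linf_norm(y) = 2.5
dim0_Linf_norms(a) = [0.47, 0.48, 0.34]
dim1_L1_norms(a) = [1.07, 1.13, 0.45]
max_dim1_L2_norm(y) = 2.68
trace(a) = 1.22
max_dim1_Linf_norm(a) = 0.48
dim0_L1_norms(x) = [6.55, 2.55, 4.13]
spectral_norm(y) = 2.90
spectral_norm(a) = 0.86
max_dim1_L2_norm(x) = 4.31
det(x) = 0.01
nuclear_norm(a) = 1.42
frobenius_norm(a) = 0.99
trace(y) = -3.58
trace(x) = -4.89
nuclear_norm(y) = 4.06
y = a @ x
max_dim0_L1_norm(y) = 3.93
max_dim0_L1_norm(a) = 1.02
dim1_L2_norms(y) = [2.68, 1.24, 1.02]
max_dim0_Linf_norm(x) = 3.86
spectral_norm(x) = 5.11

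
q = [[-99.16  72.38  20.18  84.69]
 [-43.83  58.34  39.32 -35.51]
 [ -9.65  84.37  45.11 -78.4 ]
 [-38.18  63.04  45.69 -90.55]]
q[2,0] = -9.65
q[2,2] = 45.11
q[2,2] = 45.11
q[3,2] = 45.69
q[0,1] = 72.38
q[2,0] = -9.65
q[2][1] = 84.37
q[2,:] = [-9.65, 84.37, 45.11, -78.4]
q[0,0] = -99.16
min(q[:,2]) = 20.18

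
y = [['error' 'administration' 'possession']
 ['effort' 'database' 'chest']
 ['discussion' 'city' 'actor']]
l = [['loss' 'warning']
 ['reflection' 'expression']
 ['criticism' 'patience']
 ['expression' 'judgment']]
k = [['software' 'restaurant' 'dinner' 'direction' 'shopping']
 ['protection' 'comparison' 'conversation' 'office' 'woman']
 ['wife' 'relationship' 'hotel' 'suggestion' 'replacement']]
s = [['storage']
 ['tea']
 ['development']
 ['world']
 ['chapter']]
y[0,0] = 'error'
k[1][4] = 'woman'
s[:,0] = ['storage', 'tea', 'development', 'world', 'chapter']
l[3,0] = 'expression'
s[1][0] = 'tea'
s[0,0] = 'storage'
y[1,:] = ['effort', 'database', 'chest']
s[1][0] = 'tea'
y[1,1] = 'database'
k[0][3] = 'direction'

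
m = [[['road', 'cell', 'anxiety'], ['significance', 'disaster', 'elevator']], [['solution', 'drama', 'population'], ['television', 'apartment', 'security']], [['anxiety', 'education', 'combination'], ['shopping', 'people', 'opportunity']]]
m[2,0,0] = 'anxiety'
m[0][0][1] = 'cell'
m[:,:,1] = [['cell', 'disaster'], ['drama', 'apartment'], ['education', 'people']]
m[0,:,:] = [['road', 'cell', 'anxiety'], ['significance', 'disaster', 'elevator']]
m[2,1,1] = 'people'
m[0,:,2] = ['anxiety', 'elevator']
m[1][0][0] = 'solution'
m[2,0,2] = 'combination'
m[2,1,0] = 'shopping'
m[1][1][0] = 'television'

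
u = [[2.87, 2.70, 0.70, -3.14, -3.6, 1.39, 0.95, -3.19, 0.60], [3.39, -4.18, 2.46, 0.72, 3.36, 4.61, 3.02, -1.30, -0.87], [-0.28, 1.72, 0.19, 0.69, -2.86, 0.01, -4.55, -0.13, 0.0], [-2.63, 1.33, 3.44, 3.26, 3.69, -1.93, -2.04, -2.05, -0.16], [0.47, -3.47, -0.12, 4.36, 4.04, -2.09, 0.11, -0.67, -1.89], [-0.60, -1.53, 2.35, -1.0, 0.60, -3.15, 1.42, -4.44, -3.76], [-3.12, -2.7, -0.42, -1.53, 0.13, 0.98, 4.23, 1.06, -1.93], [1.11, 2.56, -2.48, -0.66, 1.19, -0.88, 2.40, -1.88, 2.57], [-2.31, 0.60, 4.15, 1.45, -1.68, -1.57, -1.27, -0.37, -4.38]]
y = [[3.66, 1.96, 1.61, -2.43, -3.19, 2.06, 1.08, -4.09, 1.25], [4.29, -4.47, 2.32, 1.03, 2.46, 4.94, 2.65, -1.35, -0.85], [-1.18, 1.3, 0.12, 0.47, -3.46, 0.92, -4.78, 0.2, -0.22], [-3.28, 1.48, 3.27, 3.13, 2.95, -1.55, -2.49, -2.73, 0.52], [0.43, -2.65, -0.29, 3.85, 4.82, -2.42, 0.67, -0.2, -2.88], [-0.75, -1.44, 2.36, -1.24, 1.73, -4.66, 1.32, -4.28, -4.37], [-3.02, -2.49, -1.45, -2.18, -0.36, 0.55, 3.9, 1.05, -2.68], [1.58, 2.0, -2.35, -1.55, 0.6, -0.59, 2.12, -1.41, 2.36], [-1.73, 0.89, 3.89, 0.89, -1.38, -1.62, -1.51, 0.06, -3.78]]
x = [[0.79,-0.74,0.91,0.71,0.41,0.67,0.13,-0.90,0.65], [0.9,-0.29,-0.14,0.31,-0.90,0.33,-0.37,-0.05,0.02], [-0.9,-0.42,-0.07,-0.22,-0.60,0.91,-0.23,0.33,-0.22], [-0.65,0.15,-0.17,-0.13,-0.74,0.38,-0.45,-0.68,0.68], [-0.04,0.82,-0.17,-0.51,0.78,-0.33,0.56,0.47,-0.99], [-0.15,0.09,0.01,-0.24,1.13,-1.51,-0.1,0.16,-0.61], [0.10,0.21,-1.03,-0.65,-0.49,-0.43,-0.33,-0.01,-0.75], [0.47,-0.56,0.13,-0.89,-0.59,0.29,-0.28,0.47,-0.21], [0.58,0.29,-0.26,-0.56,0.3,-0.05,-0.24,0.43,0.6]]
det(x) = -1.81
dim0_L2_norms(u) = [6.6, 7.62, 6.89, 6.81, 8.18, 6.74, 7.89, 6.41, 6.95]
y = u + x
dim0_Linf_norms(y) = [4.29, 4.47, 3.89, 3.85, 4.82, 4.94, 4.78, 4.28, 4.37]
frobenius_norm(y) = 22.13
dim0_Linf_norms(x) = [0.9, 0.82, 1.03, 0.89, 1.13, 1.51, 0.56, 0.9, 0.99]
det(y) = -510313.60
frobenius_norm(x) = 4.97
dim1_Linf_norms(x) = [0.91, 0.9, 0.91, 0.74, 0.99, 1.51, 1.03, 0.89, 0.6]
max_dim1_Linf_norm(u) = 4.61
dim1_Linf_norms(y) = [4.09, 4.94, 4.78, 3.28, 4.82, 4.66, 3.9, 2.36, 3.89]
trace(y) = 1.31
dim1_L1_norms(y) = [21.33, 24.36, 12.65, 21.4, 18.21, 22.15, 17.68, 14.56, 15.75]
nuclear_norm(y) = 55.88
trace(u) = 1.00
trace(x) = 0.31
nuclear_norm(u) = 53.59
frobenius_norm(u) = 21.44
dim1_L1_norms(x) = [5.91, 3.31, 3.9, 4.03, 4.67, 4.0, 4.0, 3.89, 3.31]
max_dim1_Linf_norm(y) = 4.94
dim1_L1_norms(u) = [19.14, 23.91, 10.43, 20.53, 17.22, 18.85, 16.1, 15.73, 17.78]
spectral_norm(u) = 12.09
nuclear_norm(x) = 12.49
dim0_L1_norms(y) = [19.92, 18.68, 17.66, 16.77, 20.95, 19.31, 20.52, 15.37, 18.91]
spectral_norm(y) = 12.14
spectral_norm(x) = 3.17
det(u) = -221221.22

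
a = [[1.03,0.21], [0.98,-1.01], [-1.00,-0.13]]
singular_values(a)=[1.79, 0.94]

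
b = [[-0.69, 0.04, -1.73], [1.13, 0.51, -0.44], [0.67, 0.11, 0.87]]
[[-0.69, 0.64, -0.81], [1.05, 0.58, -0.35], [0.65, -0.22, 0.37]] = b@[[0.88,0.15,0.05], [0.15,0.45,-0.42], [0.05,-0.42,0.44]]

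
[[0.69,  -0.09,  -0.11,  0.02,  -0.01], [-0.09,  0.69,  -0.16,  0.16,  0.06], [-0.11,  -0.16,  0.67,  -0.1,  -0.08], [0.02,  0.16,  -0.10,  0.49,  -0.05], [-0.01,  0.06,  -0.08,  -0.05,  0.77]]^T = [[0.69, -0.09, -0.11, 0.02, -0.01], [-0.09, 0.69, -0.16, 0.16, 0.06], [-0.11, -0.16, 0.67, -0.10, -0.08], [0.02, 0.16, -0.1, 0.49, -0.05], [-0.01, 0.06, -0.08, -0.05, 0.77]]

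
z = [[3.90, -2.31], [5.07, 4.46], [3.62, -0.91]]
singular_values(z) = [7.58, 4.76]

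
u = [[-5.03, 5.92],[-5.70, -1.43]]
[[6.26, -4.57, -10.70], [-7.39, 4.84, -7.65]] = u @ [[0.85, -0.54, 1.48], [1.78, -1.23, -0.55]]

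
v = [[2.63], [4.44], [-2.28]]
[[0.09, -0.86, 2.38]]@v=[[-9.01]]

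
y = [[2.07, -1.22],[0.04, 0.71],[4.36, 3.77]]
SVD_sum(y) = [[0.7,0.54], [0.37,0.29], [4.54,3.53]] + [[1.37, -1.76], [-0.33, 0.42], [-0.18, 0.24]]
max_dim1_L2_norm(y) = 5.76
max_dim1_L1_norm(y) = 8.13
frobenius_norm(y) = 6.29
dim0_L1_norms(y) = [6.47, 5.7]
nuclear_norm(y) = 8.16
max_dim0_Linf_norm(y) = 4.36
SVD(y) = [[-0.15,0.96],[-0.08,-0.23],[-0.99,-0.13]] @ diag([5.8424928855848535, 2.316630501804373]) @ [[-0.79, -0.61], [0.61, -0.79]]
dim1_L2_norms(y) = [2.4, 0.71, 5.76]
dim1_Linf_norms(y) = [2.07, 0.71, 4.36]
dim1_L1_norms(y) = [3.29, 0.75, 8.13]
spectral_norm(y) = 5.84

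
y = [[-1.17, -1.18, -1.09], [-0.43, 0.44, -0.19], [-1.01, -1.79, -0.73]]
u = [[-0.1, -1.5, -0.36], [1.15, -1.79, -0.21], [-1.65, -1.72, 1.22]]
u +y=[[-1.27, -2.68, -1.45], [0.72, -1.35, -0.4], [-2.66, -3.51, 0.49]]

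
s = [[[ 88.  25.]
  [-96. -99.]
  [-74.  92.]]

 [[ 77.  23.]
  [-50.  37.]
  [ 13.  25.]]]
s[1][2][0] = 13.0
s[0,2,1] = 92.0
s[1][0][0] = 77.0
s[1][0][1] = 23.0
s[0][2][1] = 92.0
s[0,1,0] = -96.0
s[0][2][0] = -74.0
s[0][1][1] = -99.0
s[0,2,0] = -74.0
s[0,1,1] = -99.0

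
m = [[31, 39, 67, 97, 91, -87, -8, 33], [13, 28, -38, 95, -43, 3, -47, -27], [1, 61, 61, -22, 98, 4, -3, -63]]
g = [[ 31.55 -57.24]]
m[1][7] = -27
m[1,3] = 95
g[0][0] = 31.55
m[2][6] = -3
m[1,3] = 95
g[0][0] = 31.55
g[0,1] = -57.24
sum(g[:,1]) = -57.24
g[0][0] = 31.55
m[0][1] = 39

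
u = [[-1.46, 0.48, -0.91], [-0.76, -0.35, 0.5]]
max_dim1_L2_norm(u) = 1.79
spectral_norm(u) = 1.81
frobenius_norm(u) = 2.03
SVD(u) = [[-0.98,-0.2],[-0.2,0.98]] @ diag([1.8141771227166477, 0.9213909959466425]) @ [[0.87, -0.22, 0.44], [-0.49, -0.48, 0.73]]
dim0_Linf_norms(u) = [1.46, 0.48, 0.91]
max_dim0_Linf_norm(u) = 1.46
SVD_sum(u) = [[-1.55, 0.39, -0.77], [-0.32, 0.08, -0.16]] + [[0.09, 0.09, -0.14], [-0.44, -0.43, 0.66]]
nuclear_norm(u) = 2.74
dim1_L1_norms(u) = [2.85, 1.61]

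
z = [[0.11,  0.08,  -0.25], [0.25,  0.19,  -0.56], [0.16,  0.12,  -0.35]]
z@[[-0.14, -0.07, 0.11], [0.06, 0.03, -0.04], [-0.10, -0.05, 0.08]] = [[0.01, 0.01, -0.01],[0.03, 0.02, -0.02],[0.02, 0.01, -0.02]]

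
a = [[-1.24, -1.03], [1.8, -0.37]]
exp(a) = [[-0.02,-0.34],[0.6,0.27]]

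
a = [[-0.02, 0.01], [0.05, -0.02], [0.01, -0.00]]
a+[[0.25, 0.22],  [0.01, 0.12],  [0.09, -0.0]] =[[0.23, 0.23], [0.06, 0.1], [0.1, -0.00]]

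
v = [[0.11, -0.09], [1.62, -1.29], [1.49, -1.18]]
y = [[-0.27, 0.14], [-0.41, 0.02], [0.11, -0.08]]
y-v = [[-0.38, 0.23], [-2.03, 1.31], [-1.38, 1.10]]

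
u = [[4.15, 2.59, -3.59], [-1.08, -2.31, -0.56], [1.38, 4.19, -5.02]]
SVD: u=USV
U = [[-0.66, 0.62, -0.43], [0.17, -0.44, -0.88], [-0.73, -0.65, 0.19]]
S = [8.81, 2.51, 2.11]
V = [[-0.45, -0.59, 0.68],[0.85, -0.05, 0.52],[-0.27, 0.81, 0.52]]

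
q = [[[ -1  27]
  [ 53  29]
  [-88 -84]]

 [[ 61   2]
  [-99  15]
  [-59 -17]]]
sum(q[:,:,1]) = -28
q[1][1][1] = 15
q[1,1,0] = -99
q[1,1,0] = -99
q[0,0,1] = 27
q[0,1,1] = 29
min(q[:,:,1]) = -84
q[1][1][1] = 15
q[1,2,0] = -59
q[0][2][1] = -84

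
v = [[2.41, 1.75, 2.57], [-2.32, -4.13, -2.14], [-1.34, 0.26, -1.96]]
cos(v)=[[1.51, 0.69, 0.90], [-1.39, -1.74, -1.38], [-0.14, 0.56, 0.35]]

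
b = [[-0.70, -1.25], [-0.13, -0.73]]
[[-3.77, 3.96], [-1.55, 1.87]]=b @ [[2.33, -1.59], [1.71, -2.28]]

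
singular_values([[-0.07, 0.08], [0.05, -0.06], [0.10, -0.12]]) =[0.2, 0.0]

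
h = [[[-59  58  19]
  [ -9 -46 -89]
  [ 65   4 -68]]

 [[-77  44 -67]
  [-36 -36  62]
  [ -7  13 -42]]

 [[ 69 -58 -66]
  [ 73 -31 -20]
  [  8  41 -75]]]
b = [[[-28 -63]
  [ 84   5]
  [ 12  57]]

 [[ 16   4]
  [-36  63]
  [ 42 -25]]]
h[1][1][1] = -36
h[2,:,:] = [[69, -58, -66], [73, -31, -20], [8, 41, -75]]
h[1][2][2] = -42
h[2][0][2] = -66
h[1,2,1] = 13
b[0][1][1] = 5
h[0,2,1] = 4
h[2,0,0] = 69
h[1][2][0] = -7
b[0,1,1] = 5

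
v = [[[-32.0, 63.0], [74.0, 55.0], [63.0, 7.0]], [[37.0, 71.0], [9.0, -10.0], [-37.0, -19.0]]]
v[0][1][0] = 74.0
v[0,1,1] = 55.0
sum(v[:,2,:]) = 14.0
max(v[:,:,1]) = 71.0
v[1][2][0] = -37.0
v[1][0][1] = 71.0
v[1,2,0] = -37.0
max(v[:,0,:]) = 71.0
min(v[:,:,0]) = -37.0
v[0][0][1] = 63.0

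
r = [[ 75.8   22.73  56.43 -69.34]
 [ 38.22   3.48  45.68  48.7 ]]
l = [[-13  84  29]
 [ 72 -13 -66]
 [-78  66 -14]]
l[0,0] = -13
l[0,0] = -13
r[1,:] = [38.22, 3.48, 45.68, 48.7]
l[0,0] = -13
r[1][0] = 38.22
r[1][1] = 3.48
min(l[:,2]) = -66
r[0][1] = 22.73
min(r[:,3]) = -69.34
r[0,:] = [75.8, 22.73, 56.43, -69.34]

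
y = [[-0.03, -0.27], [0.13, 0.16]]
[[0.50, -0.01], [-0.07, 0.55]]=y @ [[2.01, 4.84], [-2.07, -0.5]]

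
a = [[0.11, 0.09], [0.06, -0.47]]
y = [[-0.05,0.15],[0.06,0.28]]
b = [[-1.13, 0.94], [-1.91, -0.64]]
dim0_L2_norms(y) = [0.08, 0.32]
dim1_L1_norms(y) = [0.2, 0.34]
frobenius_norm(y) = 0.33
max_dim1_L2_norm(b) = 2.01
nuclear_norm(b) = 3.35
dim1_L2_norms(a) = [0.14, 0.47]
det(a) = -0.06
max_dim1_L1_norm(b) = 2.55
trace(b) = -1.77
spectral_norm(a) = 0.48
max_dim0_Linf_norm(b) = 1.91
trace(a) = -0.36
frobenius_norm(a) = 0.49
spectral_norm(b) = 2.22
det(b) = 2.52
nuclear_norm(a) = 0.60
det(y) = -0.02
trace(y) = 0.23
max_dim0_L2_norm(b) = 2.22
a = b @ y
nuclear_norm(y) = 0.39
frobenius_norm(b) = 2.49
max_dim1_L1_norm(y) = 0.34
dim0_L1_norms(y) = [0.11, 0.43]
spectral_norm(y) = 0.32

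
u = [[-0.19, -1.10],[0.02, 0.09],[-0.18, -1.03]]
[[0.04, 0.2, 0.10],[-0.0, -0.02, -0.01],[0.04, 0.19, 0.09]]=u@ [[-0.14, 0.04, -0.22], [-0.01, -0.19, -0.05]]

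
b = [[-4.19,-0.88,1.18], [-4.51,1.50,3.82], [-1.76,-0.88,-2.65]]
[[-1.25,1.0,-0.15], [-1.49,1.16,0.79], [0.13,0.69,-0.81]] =b @ [[0.19, -0.30, 0.06], [0.19, 0.15, 0.17], [-0.24, -0.11, 0.21]]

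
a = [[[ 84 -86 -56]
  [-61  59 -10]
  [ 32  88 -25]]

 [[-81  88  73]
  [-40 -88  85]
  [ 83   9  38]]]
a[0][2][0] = 32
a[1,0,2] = 73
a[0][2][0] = 32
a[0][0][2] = -56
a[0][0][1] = -86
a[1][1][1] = -88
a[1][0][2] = 73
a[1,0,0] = -81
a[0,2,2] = -25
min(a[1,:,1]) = -88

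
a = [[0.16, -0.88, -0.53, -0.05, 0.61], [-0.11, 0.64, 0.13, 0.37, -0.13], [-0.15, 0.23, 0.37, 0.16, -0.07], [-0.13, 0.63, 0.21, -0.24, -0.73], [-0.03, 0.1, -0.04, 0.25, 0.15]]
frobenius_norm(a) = 1.85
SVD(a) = [[-0.71, 0.03, 0.26, -0.6, -0.25],[0.37, -0.62, 0.49, -0.05, -0.49],[0.22, -0.3, -0.75, -0.54, -0.14],[0.56, 0.56, 0.30, -0.52, 0.06],[-0.0, -0.45, 0.22, -0.27, 0.82]] @ diag([1.6950006316110724, 0.670783689616595, 0.3288745427126661, 0.07386460473675666, 0.0027669306159871154]) @ [[-0.15, 0.75, 0.37, 0.04, -0.53], [0.09, -0.27, -0.10, -0.79, -0.54], [0.16, 0.38, -0.90, 0.09, -0.13], [0.88, 0.27, 0.22, -0.19, 0.25], [0.4, -0.40, 0.05, 0.58, -0.59]]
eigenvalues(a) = [(1.05+0j), (0.3+0j), (-0.13+0.13j), (-0.13-0.13j), (-0.01+0j)]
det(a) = -0.00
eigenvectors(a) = [[(-0.67+0j), (0.31+0j), (0.34+0.3j), 0.34-0.30j, -0.44+0.00j],[(0.53+0j), 0.59+0.00j, 0.37+0.12j, 0.37-0.12j, 0.38+0.00j],[0.39+0.00j, -0.66+0.00j, 0.16+0.10j, 0.16-0.10j, -0.06+0.00j],[0.31+0.00j, (-0.1+0j), (-0.63+0j), (-0.63-0j), (-0.58+0j)],[0.15+0.00j, 0.34+0.00j, 0.41+0.19j, (0.41-0.19j), (0.57+0j)]]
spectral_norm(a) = 1.70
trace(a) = 1.08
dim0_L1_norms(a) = [0.58, 2.48, 1.28, 1.07, 1.69]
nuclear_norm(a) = 2.77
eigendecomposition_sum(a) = [[0.18-0.00j, (-0.82+0j), (-0.39-0j), (-0.2+0j), (0.44-0j)],[(-0.14+0j), (0.65+0j), (0.31+0j), (0.16+0j), -0.35+0.00j],[(-0.1+0j), 0.47+0.00j, 0.22+0.00j, 0.12+0.00j, (-0.25+0j)],[-0.08+0.00j, 0.37+0.00j, 0.18+0.00j, 0.09+0.00j, (-0.2+0j)],[(-0.04+0j), 0.18+0.00j, (0.09+0j), (0.05+0j), -0.10+0.00j]] + [[(0.02+0j), (0.08+0j), -0.08+0.00j, (0.01+0j), (-0.03-0j)],[0.03+0.00j, 0.15+0.00j, -0.15+0.00j, (0.03+0j), -0.06-0.00j],[(-0.04+0j), -0.17+0.00j, (0.17+0j), (-0.03+0j), (0.07+0j)],[-0.01+0.00j, -0.03+0.00j, 0.03+0.00j, (-0+0j), 0.01+0.00j],[(0.02+0j), 0.09+0.00j, (-0.09+0j), 0.02+0.00j, (-0.04-0j)]] + [[-0.02+0.04j, (-0.07-0.08j), (-0.03+0.03j), (0.07+0.1j), (0.1+0.18j)], [0.00+0.04j, (-0.08-0.04j), (-0.01+0.03j), (0.09+0.05j), 0.14+0.11j], [(-0+0.02j), -0.03-0.03j, -0.01+0.01j, (0.04+0.04j), 0.05+0.07j], [(-0.02-0.06j), 0.14+0.02j, 0.00-0.06j, (-0.16-0.04j), -0.28-0.10j], [-0.01+0.04j, (-0.09-0.05j), (-0.02+0.04j), 0.09+0.07j, (0.15+0.15j)]] + [[(-0.02-0.04j), (-0.07+0.08j), -0.03-0.03j, 0.07-0.10j, (0.1-0.18j)], [-0.04j, (-0.08+0.04j), (-0.01-0.03j), (0.09-0.05j), (0.14-0.11j)], [(-0-0.02j), (-0.03+0.03j), -0.01-0.01j, 0.04-0.04j, (0.05-0.07j)], [-0.02+0.06j, (0.14-0.02j), 0.06j, (-0.16+0.04j), (-0.28+0.1j)], [-0.01-0.04j, (-0.09+0.05j), -0.02-0.04j, (0.09-0.07j), (0.15-0.15j)]] + [[(-0-0j), -0.00+0.00j, -0.00-0.00j, -0j, 0.01-0.00j], [0j, 0.00-0.00j, 0.00+0.00j, (-0+0j), (-0.01+0j)], [(-0-0j), (-0+0j), (-0-0j), 0.00-0.00j, 0.00-0.00j], [(-0-0j), -0.01+0.00j, (-0-0j), -0j, (0.01-0j)], [0.00+0.00j, 0.01-0.00j, 0.00+0.00j, (-0+0j), -0.01+0.00j]]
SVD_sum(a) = [[0.18, -0.90, -0.44, -0.05, 0.64], [-0.10, 0.47, 0.23, 0.03, -0.33], [-0.06, 0.28, 0.14, 0.02, -0.20], [-0.14, 0.7, 0.35, 0.04, -0.50], [0.00, -0.0, -0.00, -0.00, 0.00]] + [[0.0,-0.0,-0.00,-0.01,-0.01], [-0.04,0.11,0.04,0.33,0.22], [-0.02,0.05,0.02,0.16,0.11], [0.03,-0.1,-0.04,-0.30,-0.2], [-0.03,0.08,0.03,0.24,0.16]] + [[0.01, 0.03, -0.08, 0.01, -0.01], [0.03, 0.06, -0.14, 0.01, -0.02], [-0.04, -0.09, 0.22, -0.02, 0.03], [0.02, 0.04, -0.09, 0.01, -0.01], [0.01, 0.03, -0.07, 0.01, -0.01]] + [[-0.04, -0.01, -0.01, 0.01, -0.01], [-0.00, -0.00, -0.00, 0.0, -0.0], [-0.03, -0.01, -0.01, 0.01, -0.01], [-0.03, -0.01, -0.01, 0.01, -0.01], [-0.02, -0.01, -0.0, 0.0, -0.0]] + [[-0.0, 0.0, -0.0, -0.00, 0.00],[-0.00, 0.0, -0.00, -0.00, 0.0],[-0.00, 0.0, -0.0, -0.00, 0.00],[0.00, -0.0, 0.0, 0.00, -0.0],[0.0, -0.0, 0.00, 0.0, -0.0]]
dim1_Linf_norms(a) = [0.88, 0.64, 0.37, 0.73, 0.25]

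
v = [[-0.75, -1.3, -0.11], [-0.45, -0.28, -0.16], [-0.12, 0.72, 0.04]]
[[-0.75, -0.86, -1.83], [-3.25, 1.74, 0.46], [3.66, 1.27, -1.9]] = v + [[0.00,  0.44,  -1.72], [-2.80,  2.02,  0.62], [3.78,  0.55,  -1.94]]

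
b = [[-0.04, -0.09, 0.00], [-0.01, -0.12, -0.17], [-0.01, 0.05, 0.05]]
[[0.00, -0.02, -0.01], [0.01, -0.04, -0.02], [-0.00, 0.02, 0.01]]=b @ [[0.08, -0.06, -0.01], [-0.06, 0.28, 0.07], [-0.01, 0.07, 0.04]]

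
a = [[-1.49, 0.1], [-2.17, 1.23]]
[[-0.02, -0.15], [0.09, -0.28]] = a @ [[0.02,0.10], [0.11,-0.05]]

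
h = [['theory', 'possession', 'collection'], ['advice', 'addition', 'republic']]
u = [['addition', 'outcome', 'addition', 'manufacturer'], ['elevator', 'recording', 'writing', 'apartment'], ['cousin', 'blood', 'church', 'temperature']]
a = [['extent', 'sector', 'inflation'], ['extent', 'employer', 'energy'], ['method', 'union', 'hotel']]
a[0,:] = ['extent', 'sector', 'inflation']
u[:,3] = ['manufacturer', 'apartment', 'temperature']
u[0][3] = 'manufacturer'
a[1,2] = 'energy'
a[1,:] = ['extent', 'employer', 'energy']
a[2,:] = ['method', 'union', 'hotel']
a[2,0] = 'method'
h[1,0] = 'advice'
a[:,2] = ['inflation', 'energy', 'hotel']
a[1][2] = 'energy'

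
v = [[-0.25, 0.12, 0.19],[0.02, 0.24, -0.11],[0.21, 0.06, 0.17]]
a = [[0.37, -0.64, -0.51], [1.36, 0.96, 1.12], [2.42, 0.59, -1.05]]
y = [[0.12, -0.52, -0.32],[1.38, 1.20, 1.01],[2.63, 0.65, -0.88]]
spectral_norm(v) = 0.34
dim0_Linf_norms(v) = [0.25, 0.24, 0.19]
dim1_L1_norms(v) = [0.56, 0.37, 0.44]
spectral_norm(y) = 3.20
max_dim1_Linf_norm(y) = 2.63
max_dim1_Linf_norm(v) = 0.25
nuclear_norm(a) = 5.20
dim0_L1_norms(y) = [4.13, 2.37, 2.21]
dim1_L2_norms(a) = [0.9, 2.01, 2.7]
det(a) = -2.49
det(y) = -1.50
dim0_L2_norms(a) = [2.8, 1.3, 1.62]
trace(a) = 0.28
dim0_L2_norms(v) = [0.33, 0.27, 0.28]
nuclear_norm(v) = 0.88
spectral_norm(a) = 2.98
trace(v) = 0.16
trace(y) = 0.44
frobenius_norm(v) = 0.51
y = a + v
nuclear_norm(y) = 5.09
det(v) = -0.02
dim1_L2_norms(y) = [0.62, 2.09, 2.85]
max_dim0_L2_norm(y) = 2.97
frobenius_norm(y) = 3.59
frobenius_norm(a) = 3.48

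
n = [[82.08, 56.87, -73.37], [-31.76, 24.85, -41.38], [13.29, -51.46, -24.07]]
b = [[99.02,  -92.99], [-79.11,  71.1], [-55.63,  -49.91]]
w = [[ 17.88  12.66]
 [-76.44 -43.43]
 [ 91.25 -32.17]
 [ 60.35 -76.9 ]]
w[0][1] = 12.66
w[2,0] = 91.25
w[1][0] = -76.44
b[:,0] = [99.02, -79.11, -55.63]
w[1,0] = -76.44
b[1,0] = -79.11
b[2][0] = -55.63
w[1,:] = [-76.44, -43.43]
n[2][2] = -24.07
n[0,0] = 82.08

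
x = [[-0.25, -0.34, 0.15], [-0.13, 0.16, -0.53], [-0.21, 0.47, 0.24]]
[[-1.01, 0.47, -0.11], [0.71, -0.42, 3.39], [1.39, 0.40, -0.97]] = x @ [[-0.27,-1.07,-2.67], [3.02,-0.15,-0.29], [-0.36,1.01,-5.82]]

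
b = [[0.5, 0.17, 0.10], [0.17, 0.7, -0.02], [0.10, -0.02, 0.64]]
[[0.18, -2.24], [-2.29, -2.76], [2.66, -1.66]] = b @ [[0.71, -2.9], [-3.33, -3.31], [3.94, -2.25]]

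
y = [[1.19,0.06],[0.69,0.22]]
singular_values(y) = [1.39, 0.16]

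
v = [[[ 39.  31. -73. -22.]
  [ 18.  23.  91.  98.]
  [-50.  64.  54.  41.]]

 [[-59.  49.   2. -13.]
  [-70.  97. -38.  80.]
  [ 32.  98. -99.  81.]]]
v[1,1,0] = -70.0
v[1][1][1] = 97.0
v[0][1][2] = 91.0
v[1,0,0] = -59.0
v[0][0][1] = 31.0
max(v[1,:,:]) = 98.0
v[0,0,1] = 31.0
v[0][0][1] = 31.0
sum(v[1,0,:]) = -21.0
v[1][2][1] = 98.0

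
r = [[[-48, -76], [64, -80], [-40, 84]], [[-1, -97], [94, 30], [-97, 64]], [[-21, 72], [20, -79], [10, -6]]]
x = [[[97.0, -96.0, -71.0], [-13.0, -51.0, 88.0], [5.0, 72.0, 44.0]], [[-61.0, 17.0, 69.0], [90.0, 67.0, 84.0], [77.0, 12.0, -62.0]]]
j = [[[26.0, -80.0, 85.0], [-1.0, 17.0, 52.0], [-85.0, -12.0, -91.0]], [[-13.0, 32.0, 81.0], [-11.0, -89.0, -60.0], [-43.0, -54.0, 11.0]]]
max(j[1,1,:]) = -11.0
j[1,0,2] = 81.0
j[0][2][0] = -85.0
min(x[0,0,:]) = -96.0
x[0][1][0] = -13.0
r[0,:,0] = [-48, 64, -40]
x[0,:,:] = [[97.0, -96.0, -71.0], [-13.0, -51.0, 88.0], [5.0, 72.0, 44.0]]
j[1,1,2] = -60.0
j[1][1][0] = -11.0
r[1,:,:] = [[-1, -97], [94, 30], [-97, 64]]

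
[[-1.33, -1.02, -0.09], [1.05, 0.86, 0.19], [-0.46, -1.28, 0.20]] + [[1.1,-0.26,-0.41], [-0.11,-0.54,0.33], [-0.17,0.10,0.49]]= [[-0.23, -1.28, -0.50], [0.94, 0.32, 0.52], [-0.63, -1.18, 0.69]]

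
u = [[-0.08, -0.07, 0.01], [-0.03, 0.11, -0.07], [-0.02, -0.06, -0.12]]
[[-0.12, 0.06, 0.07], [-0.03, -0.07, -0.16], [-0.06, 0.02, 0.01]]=u @ [[1.27, -0.24, 0.18], [0.24, -0.61, -1.11], [0.19, 0.18, 0.43]]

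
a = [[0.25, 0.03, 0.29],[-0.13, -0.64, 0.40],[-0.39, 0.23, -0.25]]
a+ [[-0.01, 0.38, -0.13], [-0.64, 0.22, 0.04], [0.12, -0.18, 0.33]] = [[0.24, 0.41, 0.16], [-0.77, -0.42, 0.44], [-0.27, 0.05, 0.08]]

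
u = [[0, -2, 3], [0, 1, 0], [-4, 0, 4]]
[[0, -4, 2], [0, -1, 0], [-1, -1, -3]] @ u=[[-8, -4, 8], [0, -1, 0], [12, 1, -15]]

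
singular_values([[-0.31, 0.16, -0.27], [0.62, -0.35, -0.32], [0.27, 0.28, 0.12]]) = [0.82, 0.46, 0.3]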